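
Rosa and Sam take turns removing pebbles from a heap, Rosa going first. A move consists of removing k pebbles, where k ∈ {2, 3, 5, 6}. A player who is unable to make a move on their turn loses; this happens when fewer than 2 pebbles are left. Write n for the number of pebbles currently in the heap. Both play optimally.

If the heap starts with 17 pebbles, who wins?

Sam wins.

Label each position W (a win for the player to move) or L (a loss). A position with no legal move is L; any other position is W exactly when some move reaches an L, and L when every move reaches a W.
n=0: no move → L
n=1: no move → L
n=2: reaches L-position 0 → W
n=3: reaches L-position 1 → W
n=4: reaches L-position 1 → W
n=5: reaches L-position 0 → W
n=6: reaches L-position 1 → W
n=7: reaches L-position 1 → W
n=8: only reaches 6(W), 5(W), 3(W), 2(W), all W → L
n=9: only reaches 7(W), 6(W), 4(W), 3(W), all W → L
n=10: reaches L-position 8 → W
n=11: reaches L-position 9 → W
n=12: reaches L-position 9 → W
n=13: reaches L-position 8 → W
n=14: reaches L-position 9 → W
n=15: reaches L-position 9 → W
n=16: only reaches 14(W), 13(W), 11(W), 10(W), all W → L
n=17: only reaches 15(W), 14(W), 12(W), 11(W), all W → L
The starting position 17 is L: whatever Rosa does, the opponent receives a W position.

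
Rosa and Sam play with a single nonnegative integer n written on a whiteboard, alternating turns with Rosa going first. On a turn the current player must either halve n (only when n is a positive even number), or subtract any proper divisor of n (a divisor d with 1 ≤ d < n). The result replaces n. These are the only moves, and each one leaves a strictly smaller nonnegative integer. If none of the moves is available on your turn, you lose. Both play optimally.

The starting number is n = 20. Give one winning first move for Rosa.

Positions with no move are L. A position that does have a move is losing for the player to move precisely when every available move leads to a winning position for the opponent. Fill in the labels:
n=0: no move → L
n=1: no move → L
n=2: reaches L-position 1 → W
n=3: only reaches 2(W), which is W → L
n=4: reaches L-position 3 → W
n=5: only reaches 4(W), which is W → L
n=6: reaches L-position 3 → W
n=7: only reaches 6(W), which is W → L
n=8: reaches L-position 7 → W
n=9: only reaches 6(W), 8(W), all W → L
n=10: reaches L-position 5 → W
n=11: only reaches 10(W), which is W → L
n=12: reaches L-position 9 → W
n=13: only reaches 12(W), which is W → L
n=14: reaches L-position 7 → W
n=15: only reaches 10(W), 12(W), 14(W), all W → L
n=16: reaches L-position 15 → W
n=17: only reaches 16(W), which is W → L
n=18: reaches L-position 9 → W
n=19: only reaches 18(W), which is W → L
n=20: reaches L-position 15 → W
From 20, the L positions reachable in one move are: 15, 19. Any move reaching one of these is winning.

Move to 15.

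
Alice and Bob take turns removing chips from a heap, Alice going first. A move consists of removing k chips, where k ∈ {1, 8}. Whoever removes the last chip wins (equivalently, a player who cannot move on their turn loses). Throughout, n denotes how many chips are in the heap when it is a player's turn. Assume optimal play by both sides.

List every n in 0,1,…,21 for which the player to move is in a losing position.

Use the standard recursion: the mover loses at a terminal position; elsewhere, the mover wins exactly when some move hands the opponent an L position.
n=0: no move → L
n=1: →0(L), so W
n=2: →1(W) only, which is W, so L
n=3: →2(L), so W
n=4: →3(W) only, which is W, so L
n=5: →4(L), so W
n=6: →5(W) only, which is W, so L
n=7: →6(L), so W
n=8: →0(L), so W
n=9: →8(W), 1(W) — all W, so L
n=10: →9(L), so W
n=11: →10(W), 3(W) — all W, so L
n=12: →11(L), so W
n=13: →12(W), 5(W) — all W, so L
n=14: →13(L), so W
n=15: →14(W), 7(W) — all W, so L
n=16: →15(L), so W
n=17: →9(L), so W
n=18: →17(W), 10(W) — all W, so L
n=19: →18(L), so W
n=20: →19(W), 12(W) — all W, so L
n=21: →20(L), so W
Reading off the rows marked L gives the requested list; there are 10 such values of n.

0, 2, 4, 6, 9, 11, 13, 15, 18, 20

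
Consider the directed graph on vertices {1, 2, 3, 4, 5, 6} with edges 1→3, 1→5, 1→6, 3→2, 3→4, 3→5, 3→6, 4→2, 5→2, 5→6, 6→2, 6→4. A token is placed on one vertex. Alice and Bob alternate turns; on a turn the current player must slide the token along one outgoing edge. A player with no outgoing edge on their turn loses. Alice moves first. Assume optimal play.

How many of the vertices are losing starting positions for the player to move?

2

Compute win/loss labels from the base case upward. A position with no move is L. Any other position is W if it can reach an L in one move, else L.
Every edge goes from a vertex to one that appears earlier in the order 2, 4, 6, 5, 3, 1, so processing vertices in that order labels each vertex after all of its successors.
2: no outgoing edge → L
4: W (go to 2, an L position)
6: W (go to 2, an L position)
5: W (go to 2, an L position)
3: W (go to 2, an L position)
1: L (options 3(W), 5(W), 6(W) are all W)
The L vertices are 1, 2; that is 2 in all.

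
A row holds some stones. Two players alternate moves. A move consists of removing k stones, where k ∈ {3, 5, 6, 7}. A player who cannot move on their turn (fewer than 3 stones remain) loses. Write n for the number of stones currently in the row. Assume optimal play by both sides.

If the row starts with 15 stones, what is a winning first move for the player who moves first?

Work bottom-up. With no move the player to move loses. Otherwise the position is W if at least one move leads to an L position for the opponent, and L if every move leads to a W.
n=0: no move → L
n=1: no move → L
n=2: no move → L
n=3: →0(L), so W
n=4: →1(L), so W
n=5: →2(L), so W
n=6: →1(L), so W
n=7: →2(L), so W
n=8: →2(L), so W
n=9: →2(L), so W
n=10: →7(W), 5(W), 4(W), 3(W) — all W, so L
n=11: →8(W), 6(W), 5(W), 4(W) — all W, so L
n=12: →9(W), 7(W), 6(W), 5(W) — all W, so L
n=13: →10(L), so W
n=14: →11(L), so W
n=15: →12(L), so W
From 15, the L positions reachable in one move are: 12, 10. Any move reaching one of these is winning.

Remove 3, leaving 12.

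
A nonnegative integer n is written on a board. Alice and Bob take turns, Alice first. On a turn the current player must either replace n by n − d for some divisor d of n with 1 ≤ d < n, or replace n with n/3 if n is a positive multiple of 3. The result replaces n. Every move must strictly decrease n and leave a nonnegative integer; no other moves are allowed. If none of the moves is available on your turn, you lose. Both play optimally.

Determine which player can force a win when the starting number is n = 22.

Compute win/loss labels from the base case upward. A position with no move is L. Any other position is W if it can reach an L in one move, else L.
n=0: no move → L
n=1: no move → L
n=2: can move to 1, which is L ⇒ W
n=3: can move to 1, which is L ⇒ W
n=4: moves to 2(W), 3(W); every one is W ⇒ L
n=5: can move to 4, which is L ⇒ W
n=6: can move to 4, which is L ⇒ W
n=7: the only move is to 6(W), a W ⇒ L
n=8: can move to 4, which is L ⇒ W
n=9: moves to 3(W), 6(W), 8(W); every one is W ⇒ L
n=10: can move to 9, which is L ⇒ W
n=11: the only move is to 10(W), a W ⇒ L
n=12: can move to 4, which is L ⇒ W
n=13: the only move is to 12(W), a W ⇒ L
n=14: can move to 7, which is L ⇒ W
n=15: moves to 5(W), 10(W), 12(W), 14(W); every one is W ⇒ L
n=16: can move to 15, which is L ⇒ W
n=17: the only move is to 16(W), a W ⇒ L
n=18: can move to 9, which is L ⇒ W
n=19: the only move is to 18(W), a W ⇒ L
n=20: can move to 15, which is L ⇒ W
n=21: can move to 7, which is L ⇒ W
n=22: can move to 11, which is L ⇒ W
The starting position 22 is W: Alice should move to 11, handing over an L position.

Alice wins.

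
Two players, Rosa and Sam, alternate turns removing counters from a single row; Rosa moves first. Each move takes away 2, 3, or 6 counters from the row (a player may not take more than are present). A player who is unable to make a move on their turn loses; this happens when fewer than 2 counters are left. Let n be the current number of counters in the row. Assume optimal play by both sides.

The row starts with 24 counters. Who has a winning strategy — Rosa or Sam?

Work bottom-up. With no move the player to move loses. Otherwise the position is W if at least one move leads to an L position for the opponent, and L if every move leads to a W.
n=0: no move → L
n=1: no move → L
n=2: →0(L), so W
n=3: →1(L), so W
n=4: →1(L), so W
n=5: →3(W), 2(W) — all W, so L
n=6: →0(L), so W
n=7: →5(L), so W
n=8: →5(L), so W
n=9: →7(W), 6(W), 3(W) — all W, so L
n=10: →8(W), 7(W), 4(W) — all W, so L
n=11: →9(L), so W
n=12: →10(L), so W
n=13: →10(L), so W
n=14: →12(W), 11(W), 8(W) — all W, so L
n=15: →9(L), so W
n=16: →14(L), so W
n=17: →14(L), so W
n=18: →16(W), 15(W), 12(W) — all W, so L
n=19: →17(W), 16(W), 13(W) — all W, so L
n=20: →18(L), so W
n=21: →19(L), so W
n=22: →19(L), so W
n=23: →21(W), 20(W), 17(W) — all W, so L
n=24: →18(L), so W
The starting position 24 is W: Rosa should remove 6, leaving 18, handing over an L position.

Rosa wins.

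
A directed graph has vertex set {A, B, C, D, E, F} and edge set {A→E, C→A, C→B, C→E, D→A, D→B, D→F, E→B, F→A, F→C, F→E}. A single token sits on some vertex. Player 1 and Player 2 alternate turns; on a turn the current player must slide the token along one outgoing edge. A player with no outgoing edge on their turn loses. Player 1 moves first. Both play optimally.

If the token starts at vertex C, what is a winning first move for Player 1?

Build the W/L table. Terminal = L. A non-terminal position is W if it has a move to some L; otherwise it is L.
Every edge goes from a vertex to one that appears earlier in the order B, E, A, C, F, D, so processing vertices in that order labels each vertex after all of its successors.
B: no outgoing edge → L
E: reaches L-position B → W
A: only reaches E(W), which is W → L
C: reaches L-position A → W
F: reaches L-position A → W
D: reaches L-position A → W
From C, the L positions reachable in one move are: A, B. Any move reaching one of these is winning.

Move to A.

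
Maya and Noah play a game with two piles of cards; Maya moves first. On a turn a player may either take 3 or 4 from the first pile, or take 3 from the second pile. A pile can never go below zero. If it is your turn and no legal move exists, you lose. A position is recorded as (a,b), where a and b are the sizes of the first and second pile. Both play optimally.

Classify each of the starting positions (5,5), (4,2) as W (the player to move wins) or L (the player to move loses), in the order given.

Label each position W (a win for the player to move) or L (a loss). A position with no legal move is L; any other position is W exactly when some move reaches an L, and L when every move reaches a W.
No move ever increases a pile, so every position that can arise here has a ≤ 5 and b ≤ 5; it is enough to label the cells with 0 ≤ a ≤ 5 and 0 ≤ b ≤ 5.
Every move lowers a or b (never raises either), so fill the grid row by row in increasing a, and left to right within a row: each cell's successors are then already labelled.
      b=0  b=1  b=2  b=3  b=4  b=5
a=0:    L    L    L    W    W    W
a=1:    L    L    L    W    W    W
a=2:    L    L    L    W    W    W
a=3:    W    W    W    L    L    L
a=4:    W    W    W    L    L    L
a=5:    W    W    W    L    L    L
Cells with no legal move (terminal, hence L): (0,0), (0,1), (0,2), (1,0), (1,1), (1,2), (2,0), (2,1), (2,2).
The remaining L cells, each justified by listing all of its moves:
(3,3): only reaches (0,3)(W), (3,0)(W), all W → L
(3,4): only reaches (0,4)(W), (3,1)(W), all W → L
(3,5): only reaches (0,5)(W), (3,2)(W), all W → L
(4,3): only reaches (1,3)(W), (0,3)(W), (4,0)(W), all W → L
(4,4): only reaches (1,4)(W), (0,4)(W), (4,1)(W), all W → L
(4,5): only reaches (1,5)(W), (0,5)(W), (4,2)(W), all W → L
(5,3): only reaches (2,3)(W), (1,3)(W), (5,0)(W), all W → L
(5,4): only reaches (2,4)(W), (1,4)(W), (5,1)(W), all W → L
(5,5): only reaches (2,5)(W), (1,5)(W), (5,2)(W), all W → L
Every other cell has at least one move into one of the L cells above, so it is W.
(5,5): one of the L cells justified above, so L
(4,2): the move to (1,2) reaches an L cell, so W

(5,5): L, (4,2): W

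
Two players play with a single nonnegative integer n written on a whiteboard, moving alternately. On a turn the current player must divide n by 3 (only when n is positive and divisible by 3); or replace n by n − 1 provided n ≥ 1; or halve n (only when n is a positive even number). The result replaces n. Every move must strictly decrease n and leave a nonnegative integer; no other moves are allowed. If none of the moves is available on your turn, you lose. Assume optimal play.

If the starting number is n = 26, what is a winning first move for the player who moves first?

Move to 13.

Label each position W (a win for the player to move) or L (a loss). A position with no legal move is L; any other position is W exactly when some move reaches an L, and L when every move reaches a W.
n=0: no move → L
n=1: W (go to 0, an L position)
n=2: L (sole option 1(W) is W)
n=3: W (go to 2, an L position)
n=4: W (go to 2, an L position)
n=5: L (sole option 4(W) is W)
n=6: W (go to 2, an L position)
n=7: L (sole option 6(W) is W)
n=8: W (go to 7, an L position)
n=9: L (options 3(W), 8(W) are all W)
n=10: W (go to 5, an L position)
n=11: L (sole option 10(W) is W)
n=12: W (go to 11, an L position)
n=13: L (sole option 12(W) is W)
n=14: W (go to 7, an L position)
n=15: W (go to 5, an L position)
n=16: L (options 8(W), 15(W) are all W)
n=17: W (go to 16, an L position)
n=18: W (go to 9, an L position)
n=19: L (sole option 18(W) is W)
n=20: W (go to 19, an L position)
n=21: W (go to 7, an L position)
n=22: W (go to 11, an L position)
n=23: L (sole option 22(W) is W)
n=24: W (go to 23, an L position)
n=25: L (sole option 24(W) is W)
n=26: W (go to 13, an L position)
From 26, the L positions reachable in one move are: 13, 25. Any move reaching one of these is winning.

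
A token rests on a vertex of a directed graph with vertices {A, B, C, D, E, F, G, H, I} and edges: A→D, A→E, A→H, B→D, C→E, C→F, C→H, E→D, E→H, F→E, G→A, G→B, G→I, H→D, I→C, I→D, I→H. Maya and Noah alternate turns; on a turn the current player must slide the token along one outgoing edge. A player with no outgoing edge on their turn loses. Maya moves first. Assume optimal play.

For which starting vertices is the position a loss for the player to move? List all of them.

Work bottom-up. With no move the player to move loses. Otherwise the position is W if at least one move leads to an L position for the opponent, and L if every move leads to a W.
Every edge goes from a vertex to one that appears earlier in the order D, H, E, F, C, A, I, B, G, so processing vertices in that order labels each vertex after all of its successors.
D: no outgoing edge → L
H: W (go to D, an L position)
E: W (go to D, an L position)
F: L (sole option E(W) is W)
C: W (go to F, an L position)
A: W (go to D, an L position)
I: W (go to D, an L position)
B: W (go to D, an L position)
G: L (options B(W), I(W), A(W) are all W)
Reading off the rows marked L gives the requested list; there are 3 such vertices.

D, F, G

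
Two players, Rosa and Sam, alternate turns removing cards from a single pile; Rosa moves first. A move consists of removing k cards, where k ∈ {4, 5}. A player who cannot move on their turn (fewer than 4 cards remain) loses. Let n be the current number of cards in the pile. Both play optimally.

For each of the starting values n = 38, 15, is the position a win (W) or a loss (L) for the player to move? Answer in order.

Classify positions by backward induction: terminal positions (no move available) are L. From any other position, the mover wins iff some move reaches an L.
n=0: no move → L
n=1: no move → L
n=2: no move → L
n=3: no move → L
n=4: can move to 0, which is L ⇒ W
n=5: can move to 1, which is L ⇒ W
n=6: can move to 2, which is L ⇒ W
n=7: can move to 3, which is L ⇒ W
n=8: can move to 3, which is L ⇒ W
n=9: moves to 5(W), 4(W); every one is W ⇒ L
n=10: moves to 6(W), 5(W); every one is W ⇒ L
n=11: moves to 7(W), 6(W); every one is W ⇒ L
n=12: moves to 8(W), 7(W); every one is W ⇒ L
n=13: can move to 9, which is L ⇒ W
n=14: can move to 10, which is L ⇒ W
n=15: can move to 11, which is L ⇒ W
n=16: can move to 12, which is L ⇒ W
n=17: can move to 12, which is L ⇒ W
n=18: moves to 14(W), 13(W); every one is W ⇒ L
n=19: moves to 15(W), 14(W); every one is W ⇒ L
n=20: moves to 16(W), 15(W); every one is W ⇒ L
n=21: moves to 17(W), 16(W); every one is W ⇒ L
n=22: can move to 18, which is L ⇒ W
n=23: can move to 19, which is L ⇒ W
n=24: can move to 20, which is L ⇒ W
n=25: can move to 21, which is L ⇒ W
n=26: can move to 21, which is L ⇒ W
n=27: moves to 23(W), 22(W); every one is W ⇒ L
n=28: moves to 24(W), 23(W); every one is W ⇒ L
n=29: moves to 25(W), 24(W); every one is W ⇒ L
n=30: moves to 26(W), 25(W); every one is W ⇒ L
n=31: can move to 27, which is L ⇒ W
n=32: can move to 28, which is L ⇒ W
n=33: can move to 29, which is L ⇒ W
n=34: can move to 30, which is L ⇒ W
n=35: can move to 30, which is L ⇒ W
n=36: moves to 32(W), 31(W); every one is W ⇒ L
n=37: moves to 33(W), 32(W); every one is W ⇒ L
n=38: moves to 34(W), 33(W); every one is W ⇒ L

38: L, 15: W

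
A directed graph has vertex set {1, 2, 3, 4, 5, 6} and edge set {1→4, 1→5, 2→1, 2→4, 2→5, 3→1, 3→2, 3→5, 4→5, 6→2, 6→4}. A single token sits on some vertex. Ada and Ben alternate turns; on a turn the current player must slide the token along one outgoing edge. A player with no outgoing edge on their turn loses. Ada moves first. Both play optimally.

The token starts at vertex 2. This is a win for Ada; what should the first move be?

Label each position W (a win for the player to move) or L (a loss). A position with no legal move is L; any other position is W exactly when some move reaches an L, and L when every move reaches a W.
Every edge goes from a vertex to one that appears earlier in the order 5, 4, 1, 2, 3, 6, so processing vertices in that order labels each vertex after all of its successors.
5: no outgoing edge → L
4: →5(L), so W
1: →5(L), so W
2: →5(L), so W
3: →5(L), so W
6: →2(W), 4(W) — all W, so L
From 2, the L positions reachable in one move are: 5.

Move to 5.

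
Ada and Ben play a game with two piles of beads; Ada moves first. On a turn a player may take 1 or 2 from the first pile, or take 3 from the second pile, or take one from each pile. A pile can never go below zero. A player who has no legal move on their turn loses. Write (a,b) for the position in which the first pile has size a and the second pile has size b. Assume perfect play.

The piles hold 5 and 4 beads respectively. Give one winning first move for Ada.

Move to (4,4).

Work bottom-up. With no move the player to move loses. Otherwise the position is W if at least one move leads to an L position for the opponent, and L if every move leads to a W.
No move ever increases a pile, so every position that can arise here has a ≤ 5 and b ≤ 4; it is enough to label the cells with 0 ≤ a ≤ 5 and 0 ≤ b ≤ 4.
Every move lowers a or b (never raises either), so fill the grid row by row in increasing a, and left to right within a row: each cell's successors are then already labelled.
      b=0  b=1  b=2  b=3  b=4
a=0:    L    L    L    W    W
a=1:    W    W    W    W    L
a=2:    W    W    W    L    W
a=3:    L    L    L    W    W
a=4:    W    W    W    W    L
a=5:    W    W    W    L    W
Cells with no legal move (terminal, hence L): (0,0), (0,1), (0,2).
The remaining L cells, each justified by listing all of its moves:
(1,4): →(0,4)(W), (1,1)(W), (0,3)(W) — all W, so L
(2,3): →(1,3)(W), (0,3)(W), (2,0)(W), (1,2)(W) — all W, so L
(3,0): →(2,0)(W), (1,0)(W) — all W, so L
(3,1): →(2,1)(W), (1,1)(W), (2,0)(W) — all W, so L
(3,2): →(2,2)(W), (1,2)(W), (2,1)(W) — all W, so L
(4,4): →(3,4)(W), (2,4)(W), (4,1)(W), (3,3)(W) — all W, so L
(5,3): →(4,3)(W), (3,3)(W), (5,0)(W), (4,2)(W) — all W, so L
Every other cell has at least one move into one of the L cells above, so it is W.
From (5,4), the L positions reachable in one move are: (4,4).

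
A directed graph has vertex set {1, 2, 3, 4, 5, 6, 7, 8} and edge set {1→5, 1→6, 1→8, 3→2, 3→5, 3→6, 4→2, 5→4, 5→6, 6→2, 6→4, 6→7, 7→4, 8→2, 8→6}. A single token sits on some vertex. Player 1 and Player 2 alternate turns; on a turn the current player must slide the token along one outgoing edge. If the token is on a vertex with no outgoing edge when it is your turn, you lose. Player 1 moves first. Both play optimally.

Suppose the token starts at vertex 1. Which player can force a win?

Player 1 wins.

Label each position W (a win for the player to move) or L (a loss). A position with no legal move is L; any other position is W exactly when some move reaches an L, and L when every move reaches a W.
Every edge goes from a vertex to one that appears earlier in the order 2, 4, 7, 6, 5, 3, 8, 1, so processing vertices in that order labels each vertex after all of its successors.
2: no outgoing edge → L
4: can move to 2, which is L ⇒ W
7: the only move is to 4(W), a W ⇒ L
6: can move to 7, which is L ⇒ W
5: moves to 6(W), 4(W); every one is W ⇒ L
3: can move to 5, which is L ⇒ W
8: can move to 2, which is L ⇒ W
1: can move to 5, which is L ⇒ W
The starting position 1 is W: Player 1 should move to 5, handing over an L position.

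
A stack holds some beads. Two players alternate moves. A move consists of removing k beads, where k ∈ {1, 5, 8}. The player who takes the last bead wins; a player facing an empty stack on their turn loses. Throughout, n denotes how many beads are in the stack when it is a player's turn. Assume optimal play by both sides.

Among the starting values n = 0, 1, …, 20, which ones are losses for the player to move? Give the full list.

0, 2, 4, 6, 13, 15, 17, 19

Label each position W (a win for the player to move) or L (a loss). A position with no legal move is L; any other position is W exactly when some move reaches an L, and L when every move reaches a W.
n=0: no move → L
n=1: can move to 0, which is L ⇒ W
n=2: the only move is to 1(W), a W ⇒ L
n=3: can move to 2, which is L ⇒ W
n=4: the only move is to 3(W), a W ⇒ L
n=5: can move to 4, which is L ⇒ W
n=6: moves to 5(W), 1(W); every one is W ⇒ L
n=7: can move to 6, which is L ⇒ W
n=8: can move to 0, which is L ⇒ W
n=9: can move to 4, which is L ⇒ W
n=10: can move to 2, which is L ⇒ W
n=11: can move to 6, which is L ⇒ W
n=12: can move to 4, which is L ⇒ W
n=13: moves to 12(W), 8(W), 5(W); every one is W ⇒ L
n=14: can move to 13, which is L ⇒ W
n=15: moves to 14(W), 10(W), 7(W); every one is W ⇒ L
n=16: can move to 15, which is L ⇒ W
n=17: moves to 16(W), 12(W), 9(W); every one is W ⇒ L
n=18: can move to 17, which is L ⇒ W
n=19: moves to 18(W), 14(W), 11(W); every one is W ⇒ L
n=20: can move to 19, which is L ⇒ W
The losing starting values of n are exactly the entries labelled L in this table (8 of them).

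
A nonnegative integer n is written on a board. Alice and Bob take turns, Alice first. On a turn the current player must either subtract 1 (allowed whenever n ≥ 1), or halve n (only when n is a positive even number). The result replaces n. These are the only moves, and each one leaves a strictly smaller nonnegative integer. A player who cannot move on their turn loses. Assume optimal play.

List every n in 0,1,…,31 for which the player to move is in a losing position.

Use the standard recursion: the mover loses at a terminal position; elsewhere, the mover wins exactly when some move hands the opponent an L position.
n=0: no move → L
n=1: →0(L), so W
n=2: →1(W) only, which is W, so L
n=3: →2(L), so W
n=4: →2(L), so W
n=5: →4(W) only, which is W, so L
n=6: →5(L), so W
n=7: →6(W) only, which is W, so L
n=8: →7(L), so W
n=9: →8(W) only, which is W, so L
n=10: →5(L), so W
n=11: →10(W) only, which is W, so L
n=12: →11(L), so W
n=13: →12(W) only, which is W, so L
n=14: →7(L), so W
n=15: →14(W) only, which is W, so L
n=16: →15(L), so W
n=17: →16(W) only, which is W, so L
n=18: →9(L), so W
n=19: →18(W) only, which is W, so L
n=20: →19(L), so W
n=21: →20(W) only, which is W, so L
n=22: →11(L), so W
n=23: →22(W) only, which is W, so L
n=24: →23(L), so W
n=25: →24(W) only, which is W, so L
n=26: →13(L), so W
n=27: →26(W) only, which is W, so L
n=28: →27(L), so W
n=29: →28(W) only, which is W, so L
n=30: →15(L), so W
n=31: →30(W) only, which is W, so L
The losing starting values of n are exactly the entries labelled L in this table (16 of them).

0, 2, 5, 7, 9, 11, 13, 15, 17, 19, 21, 23, 25, 27, 29, 31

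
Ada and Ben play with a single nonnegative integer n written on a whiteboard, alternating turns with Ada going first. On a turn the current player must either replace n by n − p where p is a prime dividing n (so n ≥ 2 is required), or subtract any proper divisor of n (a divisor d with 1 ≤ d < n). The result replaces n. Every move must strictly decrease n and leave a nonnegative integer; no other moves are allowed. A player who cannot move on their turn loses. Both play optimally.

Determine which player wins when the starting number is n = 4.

Compute win/loss labels from the base case upward. A position with no move is L. Any other position is W if it can reach an L in one move, else L.
n=0: no move → L
n=1: no move → L
n=2: reaches L-position 0 → W
n=3: reaches L-position 0 → W
n=4: only reaches 2(W), 3(W), all W → L
Every move from 4 reaches a W position, so the mover loses.

Ben wins.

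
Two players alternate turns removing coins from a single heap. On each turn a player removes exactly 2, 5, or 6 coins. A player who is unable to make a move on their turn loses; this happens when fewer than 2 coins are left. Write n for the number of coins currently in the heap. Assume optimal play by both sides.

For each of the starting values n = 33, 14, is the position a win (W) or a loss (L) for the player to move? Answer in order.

Work bottom-up. With no move the player to move loses. Otherwise the position is W if at least one move leads to an L position for the opponent, and L if every move leads to a W.
n=0: no move → L
n=1: no move → L
n=2: reaches L-position 0 → W
n=3: reaches L-position 1 → W
n=4: only reaches 2(W), which is W → L
n=5: reaches L-position 0 → W
n=6: reaches L-position 4 → W
n=7: reaches L-position 1 → W
n=8: only reaches 6(W), 3(W), 2(W), all W → L
n=9: reaches L-position 4 → W
n=10: reaches L-position 8 → W
n=11: only reaches 9(W), 6(W), 5(W), all W → L
n=12: only reaches 10(W), 7(W), 6(W), all W → L
n=13: reaches L-position 11 → W
n=14: reaches L-position 12 → W
n=15: only reaches 13(W), 10(W), 9(W), all W → L
n=16: reaches L-position 11 → W
n=17: reaches L-position 15 → W
n=18: reaches L-position 12 → W
n=19: only reaches 17(W), 14(W), 13(W), all W → L
n=20: reaches L-position 15 → W
n=21: reaches L-position 19 → W
n=22: only reaches 20(W), 17(W), 16(W), all W → L
n=23: only reaches 21(W), 18(W), 17(W), all W → L
n=24: reaches L-position 22 → W
n=25: reaches L-position 23 → W
n=26: only reaches 24(W), 21(W), 20(W), all W → L
n=27: reaches L-position 22 → W
n=28: reaches L-position 26 → W
n=29: reaches L-position 23 → W
n=30: only reaches 28(W), 25(W), 24(W), all W → L
n=31: reaches L-position 26 → W
n=32: reaches L-position 30 → W
n=33: only reaches 31(W), 28(W), 27(W), all W → L

33: L, 14: W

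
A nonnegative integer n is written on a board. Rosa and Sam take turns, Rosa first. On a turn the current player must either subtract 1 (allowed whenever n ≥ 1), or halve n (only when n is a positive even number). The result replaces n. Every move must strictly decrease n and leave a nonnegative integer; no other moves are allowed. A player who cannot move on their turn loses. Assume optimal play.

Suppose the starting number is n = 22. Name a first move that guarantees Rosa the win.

Move to 11.

Work bottom-up. With no move the player to move loses. Otherwise the position is W if at least one move leads to an L position for the opponent, and L if every move leads to a W.
n=0: no move → L
n=1: →0(L), so W
n=2: →1(W) only, which is W, so L
n=3: →2(L), so W
n=4: →2(L), so W
n=5: →4(W) only, which is W, so L
n=6: →5(L), so W
n=7: →6(W) only, which is W, so L
n=8: →7(L), so W
n=9: →8(W) only, which is W, so L
n=10: →5(L), so W
n=11: →10(W) only, which is W, so L
n=12: →11(L), so W
n=13: →12(W) only, which is W, so L
n=14: →7(L), so W
n=15: →14(W) only, which is W, so L
n=16: →15(L), so W
n=17: →16(W) only, which is W, so L
n=18: →9(L), so W
n=19: →18(W) only, which is W, so L
n=20: →19(L), so W
n=21: →20(W) only, which is W, so L
n=22: →11(L), so W
From 22, the L positions reachable in one move are: 11, 21. Any move reaching one of these is winning.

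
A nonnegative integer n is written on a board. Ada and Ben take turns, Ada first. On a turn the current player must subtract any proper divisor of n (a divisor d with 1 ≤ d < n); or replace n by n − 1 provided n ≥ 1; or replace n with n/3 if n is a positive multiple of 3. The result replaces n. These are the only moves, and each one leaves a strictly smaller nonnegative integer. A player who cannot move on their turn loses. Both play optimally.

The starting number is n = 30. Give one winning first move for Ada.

Move to 25.

Build the W/L table. Terminal = L. A non-terminal position is W if it has a move to some L; otherwise it is L.
n=0: no move → L
n=1: →0(L), so W
n=2: →1(W) only, which is W, so L
n=3: →2(L), so W
n=4: →2(L), so W
n=5: →4(W) only, which is W, so L
n=6: →2(L), so W
n=7: →6(W) only, which is W, so L
n=8: →7(L), so W
n=9: →3(W), 6(W), 8(W) — all W, so L
n=10: →5(L), so W
n=11: →10(W) only, which is W, so L
n=12: →9(L), so W
n=13: →12(W) only, which is W, so L
n=14: →7(L), so W
n=15: →5(L), so W
n=16: →8(W), 12(W), 14(W), 15(W) — all W, so L
n=17: →16(L), so W
n=18: →9(L), so W
n=19: →18(W) only, which is W, so L
n=20: →16(L), so W
n=21: →7(L), so W
n=22: →11(L), so W
n=23: →22(W) only, which is W, so L
n=24: →16(L), so W
n=25: →20(W), 24(W) — all W, so L
n=26: →13(L), so W
n=27: →9(L), so W
n=28: →14(W), 21(W), 24(W), 26(W), 27(W) — all W, so L
n=29: →28(L), so W
n=30: →25(L), so W
From 30, the L positions reachable in one move are: 25, 28. Any move reaching one of these is winning.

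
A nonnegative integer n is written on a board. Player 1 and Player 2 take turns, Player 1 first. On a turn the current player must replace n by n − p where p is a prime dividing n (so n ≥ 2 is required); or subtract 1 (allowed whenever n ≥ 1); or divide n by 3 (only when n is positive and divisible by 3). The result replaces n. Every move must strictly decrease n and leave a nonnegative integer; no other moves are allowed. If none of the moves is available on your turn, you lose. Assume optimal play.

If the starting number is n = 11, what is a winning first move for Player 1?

Classify positions by backward induction: terminal positions (no move available) are L. From any other position, the mover wins iff some move reaches an L.
n=0: no move → L
n=1: can move to 0, which is L ⇒ W
n=2: can move to 0, which is L ⇒ W
n=3: can move to 0, which is L ⇒ W
n=4: moves to 2(W), 3(W); every one is W ⇒ L
n=5: can move to 0, which is L ⇒ W
n=6: can move to 4, which is L ⇒ W
n=7: can move to 0, which is L ⇒ W
n=8: moves to 6(W), 7(W); every one is W ⇒ L
n=9: can move to 8, which is L ⇒ W
n=10: can move to 8, which is L ⇒ W
n=11: can move to 0, which is L ⇒ W
From 11, the L positions reachable in one move are: 0.

Move to 0.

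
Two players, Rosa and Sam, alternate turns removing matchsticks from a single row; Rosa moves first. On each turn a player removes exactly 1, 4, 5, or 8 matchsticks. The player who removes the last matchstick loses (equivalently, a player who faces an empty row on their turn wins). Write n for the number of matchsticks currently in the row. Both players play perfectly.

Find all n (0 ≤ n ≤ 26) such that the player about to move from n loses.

1, 3, 10, 12, 19, 21

Positions with no move are W. A position that does have a move is losing for the player to move precisely when every available move leads to a winning position for the opponent. Fill in the labels:
n=0: no move; the opponent has just taken the last matchstick and therefore loses → W
n=1: L (sole option 0(W) is W)
n=2: W (go to 1, an L position)
n=3: L (sole option 2(W) is W)
n=4: W (go to 3, an L position)
n=5: W (go to 1, an L position)
n=6: W (go to 1, an L position)
n=7: W (go to 3, an L position)
n=8: W (go to 3, an L position)
n=9: W (go to 1, an L position)
n=10: L (options 9(W), 6(W), 5(W), 2(W) are all W)
n=11: W (go to 10, an L position)
n=12: L (options 11(W), 8(W), 7(W), 4(W) are all W)
n=13: W (go to 12, an L position)
n=14: W (go to 10, an L position)
n=15: W (go to 10, an L position)
n=16: W (go to 12, an L position)
n=17: W (go to 12, an L position)
n=18: W (go to 10, an L position)
n=19: L (options 18(W), 15(W), 14(W), 11(W) are all W)
n=20: W (go to 19, an L position)
n=21: L (options 20(W), 17(W), 16(W), 13(W) are all W)
n=22: W (go to 21, an L position)
n=23: W (go to 19, an L position)
n=24: W (go to 19, an L position)
n=25: W (go to 21, an L position)
n=26: W (go to 21, an L position)
Reading off the rows marked L gives the requested list; there are 6 such values of n.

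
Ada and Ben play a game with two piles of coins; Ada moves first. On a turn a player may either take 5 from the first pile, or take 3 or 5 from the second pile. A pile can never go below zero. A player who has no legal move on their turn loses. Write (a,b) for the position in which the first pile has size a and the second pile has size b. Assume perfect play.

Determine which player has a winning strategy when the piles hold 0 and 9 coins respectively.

Work bottom-up. With no move the player to move loses. Otherwise the position is W if at least one move leads to an L position for the opponent, and L if every move leads to a W.
No move ever increases a pile, so every position that can arise here has a ≤ 0 and b ≤ 9; it is enough to label the cells with 0 ≤ a ≤ 0 and 0 ≤ b ≤ 9.
Every move lowers a or b (never raises either), so fill the grid row by row in increasing a, and left to right within a row: each cell's successors are then already labelled.
      b=0  b=1  b=2  b=3  b=4  b=5  b=6  b=7  b=8  b=9
a=0:    L    L    L    W    W    W    W    W    L    L
Cells with no legal move (terminal, hence L): (0,0), (0,1), (0,2).
The remaining L cells, each justified by listing all of its moves:
(0,8): moves to (0,5)(W), (0,3)(W); every one is W ⇒ L
(0,9): moves to (0,6)(W), (0,4)(W); every one is W ⇒ L
Every other cell has at least one move into one of the L cells above, so it is W.
Every move from (0,9) reaches a W position, so the mover loses.

Ben wins.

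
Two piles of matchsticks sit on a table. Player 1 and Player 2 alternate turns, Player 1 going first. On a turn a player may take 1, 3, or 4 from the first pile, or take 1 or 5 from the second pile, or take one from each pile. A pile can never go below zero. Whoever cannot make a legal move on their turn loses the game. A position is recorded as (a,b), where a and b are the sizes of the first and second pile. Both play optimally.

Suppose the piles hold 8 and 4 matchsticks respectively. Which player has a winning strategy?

Build the W/L table. Terminal = L. A non-terminal position is W if it has a move to some L; otherwise it is L.
No move ever increases a pile, so every position that can arise here has a ≤ 8 and b ≤ 4; it is enough to label the cells with 0 ≤ a ≤ 8 and 0 ≤ b ≤ 4.
Every move lowers a or b (never raises either), so fill the grid row by row in increasing a, and left to right within a row: each cell's successors are then already labelled.
      b=0  b=1  b=2  b=3  b=4
a=0:    L    W    L    W    L
a=1:    W    W    W    W    W
a=2:    L    W    L    W    L
a=3:    W    W    W    W    W
a=4:    W    L    W    L    W
a=5:    W    W    W    W    W
a=6:    W    L    W    L    W
a=7:    L    W    W    W    W
a=8:    W    W    L    W    L
Cells with no legal move (terminal, hence L): (0,0).
The remaining L cells, each justified by listing all of its moves:
(0,2): →(0,1)(W) only, which is W, so L
(0,4): →(0,3)(W) only, which is W, so L
(2,0): →(1,0)(W) only, which is W, so L
(2,2): →(1,2)(W), (2,1)(W), (1,1)(W) — all W, so L
(2,4): →(1,4)(W), (2,3)(W), (1,3)(W) — all W, so L
(4,1): →(3,1)(W), (1,1)(W), (0,1)(W), (4,0)(W), (3,0)(W) — all W, so L
(4,3): →(3,3)(W), (1,3)(W), (0,3)(W), (4,2)(W), (3,2)(W) — all W, so L
(6,1): →(5,1)(W), (3,1)(W), (2,1)(W), (6,0)(W), (5,0)(W) — all W, so L
(6,3): →(5,3)(W), (3,3)(W), (2,3)(W), (6,2)(W), (5,2)(W) — all W, so L
(7,0): →(6,0)(W), (4,0)(W), (3,0)(W) — all W, so L
(8,2): →(7,2)(W), (5,2)(W), (4,2)(W), (8,1)(W), (7,1)(W) — all W, so L
(8,4): →(7,4)(W), (5,4)(W), (4,4)(W), (8,3)(W), (7,3)(W) — all W, so L
Every other cell has at least one move into one of the L cells above, so it is W.
The starting position (8,4) is L: whatever Player 1 does, the opponent receives a W position.

Player 2 wins.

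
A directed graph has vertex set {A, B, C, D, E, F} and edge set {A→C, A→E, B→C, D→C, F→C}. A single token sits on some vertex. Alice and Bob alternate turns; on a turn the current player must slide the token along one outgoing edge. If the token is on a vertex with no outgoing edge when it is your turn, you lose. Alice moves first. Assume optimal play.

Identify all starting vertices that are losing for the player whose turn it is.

Use the standard recursion: the mover loses at a terminal position; elsewhere, the mover wins exactly when some move hands the opponent an L position.
Every edge goes from a vertex to one that appears earlier in the order E, C, F, A, B, D, so processing vertices in that order labels each vertex after all of its successors.
E: no outgoing edge → L
C: no outgoing edge → L
F: →C(L), so W
A: →C(L), so W
B: →C(L), so W
D: →C(L), so W
The losing starting vertices are exactly the entries labelled L in this table (2 of them).

C, E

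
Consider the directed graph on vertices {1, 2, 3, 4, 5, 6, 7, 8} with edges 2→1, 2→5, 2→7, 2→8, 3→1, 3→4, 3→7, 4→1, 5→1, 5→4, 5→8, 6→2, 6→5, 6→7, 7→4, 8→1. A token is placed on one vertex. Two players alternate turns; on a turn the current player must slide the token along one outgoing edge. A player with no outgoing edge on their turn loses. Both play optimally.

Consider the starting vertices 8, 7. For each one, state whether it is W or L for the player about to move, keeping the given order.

8: W, 7: L

Use the standard recursion: the mover loses at a terminal position; elsewhere, the mover wins exactly when some move hands the opponent an L position.
Every edge goes from a vertex to one that appears earlier in the order 1, 8, 4, 5, 7, 3, 2, 6, so processing vertices in that order labels each vertex after all of its successors.
1: no outgoing edge → L
8: →1(L), so W
4: →1(L), so W
5: →1(L), so W
7: →4(W) only, which is W, so L
3: →7(L), so W
2: →7(L), so W
6: →7(L), so W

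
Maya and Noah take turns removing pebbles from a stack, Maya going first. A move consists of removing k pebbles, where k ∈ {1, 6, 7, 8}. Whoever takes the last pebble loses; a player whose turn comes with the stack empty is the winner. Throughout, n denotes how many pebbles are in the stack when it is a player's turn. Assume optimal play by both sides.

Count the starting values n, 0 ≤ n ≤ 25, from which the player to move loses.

Positions with no move are W. A position that does have a move is losing for the player to move precisely when every available move leads to a winning position for the opponent. Fill in the labels:
n=0: no move; the opponent has just taken the last pebble and therefore loses → W
n=1: only reaches 0(W), which is W → L
n=2: reaches L-position 1 → W
n=3: only reaches 2(W), which is W → L
n=4: reaches L-position 3 → W
n=5: only reaches 4(W), which is W → L
n=6: reaches L-position 5 → W
n=7: reaches L-position 1 → W
n=8: reaches L-position 1 → W
n=9: reaches L-position 3 → W
n=10: reaches L-position 3 → W
n=11: reaches L-position 5 → W
n=12: reaches L-position 5 → W
n=13: reaches L-position 5 → W
n=14: only reaches 13(W), 8(W), 7(W), 6(W), all W → L
n=15: reaches L-position 14 → W
n=16: only reaches 15(W), 10(W), 9(W), 8(W), all W → L
n=17: reaches L-position 16 → W
n=18: only reaches 17(W), 12(W), 11(W), 10(W), all W → L
n=19: reaches L-position 18 → W
n=20: reaches L-position 14 → W
n=21: reaches L-position 14 → W
n=22: reaches L-position 16 → W
n=23: reaches L-position 16 → W
n=24: reaches L-position 18 → W
n=25: reaches L-position 18 → W
L entries with 0 ≤ n ≤ 25: n = 1, 3, 5, 14, 16, 18; that makes 6.

6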